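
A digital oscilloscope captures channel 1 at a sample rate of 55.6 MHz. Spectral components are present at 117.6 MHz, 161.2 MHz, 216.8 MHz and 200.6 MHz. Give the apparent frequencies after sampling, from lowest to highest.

5.6 MHz, 6.4 MHz, 21.8 MHz

fs/2 = 27.8 MHz.
117.6 MHz mod fs = 6.4 MHz.
6.4 MHz ≤ fs/2 = 27.8 MHz, appears at 6.4 MHz.
161.2 MHz mod fs = 50 MHz.
50 MHz > fs/2 = 27.8 MHz, folds to fs − 50 MHz = 5.6 MHz.
216.8 MHz mod fs = 50 MHz.
50 MHz > fs/2 = 27.8 MHz, folds to fs − 50 MHz = 5.6 MHz.
200.6 MHz mod fs = 33.8 MHz.
33.8 MHz > fs/2 = 27.8 MHz, folds to fs − 33.8 MHz = 21.8 MHz.
Distinct values: {5.6 MHz, 6.4 MHz, 21.8 MHz}.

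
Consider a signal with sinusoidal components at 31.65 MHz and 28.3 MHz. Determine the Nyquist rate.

63.3 MHz

Highest-frequency component: 31.65 MHz.
Nyquist rate = 2 × 31.65 MHz = 63.3 MHz.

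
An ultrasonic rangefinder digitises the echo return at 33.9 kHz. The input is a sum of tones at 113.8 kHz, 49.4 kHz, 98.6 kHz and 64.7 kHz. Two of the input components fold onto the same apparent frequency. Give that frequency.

3.1 kHz

fs/2 = 16.95 kHz.
113.8 kHz mod fs = 12.1 kHz.
12.1 kHz ≤ fs/2 = 16.95 kHz, appears at 12.1 kHz.
49.4 kHz mod fs = 15.5 kHz.
15.5 kHz ≤ fs/2 = 16.95 kHz, appears at 15.5 kHz.
98.6 kHz mod fs = 30.8 kHz.
30.8 kHz > fs/2 = 16.95 kHz, folds to fs − 30.8 kHz = 3.1 kHz.
64.7 kHz mod fs = 30.8 kHz.
30.8 kHz > fs/2 = 16.95 kHz, folds to fs − 30.8 kHz = 3.1 kHz.
64.7 kHz and 98.6 kHz both map to 3.1 kHz.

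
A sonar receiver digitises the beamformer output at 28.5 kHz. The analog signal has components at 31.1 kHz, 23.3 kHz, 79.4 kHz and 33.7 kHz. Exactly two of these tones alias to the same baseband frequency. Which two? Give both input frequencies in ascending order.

fs/2 = 14.25 kHz.
31.1 kHz mod fs = 2.6 kHz.
2.6 kHz ≤ fs/2 = 14.25 kHz, appears at 2.6 kHz.
23.3 kHz > fs/2 = 14.25 kHz, folds to fs − 23.3 kHz = 5.2 kHz.
79.4 kHz mod fs = 22.4 kHz.
22.4 kHz > fs/2 = 14.25 kHz, folds to fs − 22.4 kHz = 6.1 kHz.
33.7 kHz mod fs = 5.2 kHz.
5.2 kHz ≤ fs/2 = 14.25 kHz, appears at 5.2 kHz.
23.3 kHz and 33.7 kHz both map to 5.2 kHz.

23.3 kHz, 33.7 kHz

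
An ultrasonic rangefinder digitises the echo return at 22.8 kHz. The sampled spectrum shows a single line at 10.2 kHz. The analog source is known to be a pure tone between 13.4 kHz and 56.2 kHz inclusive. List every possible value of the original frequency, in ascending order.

33 kHz, 35.4 kHz, 55.8 kHz

Frequencies that alias to 10.2 kHz are k·fs ± 10.2 kHz for integer k ≥ 0.
k=0: 10.2 kHz.
k=1: 12.6 kHz, 33 kHz.
k=2: 35.4 kHz, 55.8 kHz.
k=3: 58.2 kHz, 78.6 kHz.
Within [13.4 kHz, 56.2 kHz]: 33 kHz, 35.4 kHz, 55.8 kHz.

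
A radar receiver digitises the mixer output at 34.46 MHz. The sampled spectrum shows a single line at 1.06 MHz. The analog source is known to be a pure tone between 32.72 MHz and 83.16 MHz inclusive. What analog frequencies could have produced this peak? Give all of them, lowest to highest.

Frequencies that alias to 1.06 MHz are k·fs ± 1.06 MHz for integer k ≥ 0.
k=0: 1.06 MHz.
k=1: 33.4 MHz, 35.52 MHz.
k=2: 67.86 MHz, 69.98 MHz.
k=3: 102.32 MHz, 104.44 MHz.
Within [32.72 MHz, 83.16 MHz]: 33.4 MHz, 35.52 MHz, 67.86 MHz, 69.98 MHz.

33.4 MHz, 35.52 MHz, 67.86 MHz, 69.98 MHz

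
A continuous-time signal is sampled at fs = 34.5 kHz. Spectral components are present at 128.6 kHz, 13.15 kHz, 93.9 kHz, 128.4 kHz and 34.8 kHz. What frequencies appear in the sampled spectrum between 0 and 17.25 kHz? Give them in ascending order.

0.3 kHz, 9.4 kHz, 9.6 kHz, 13.15 kHz

fs/2 = 17.25 kHz.
128.6 kHz mod fs = 25.1 kHz.
25.1 kHz > fs/2 = 17.25 kHz, folds to fs − 25.1 kHz = 9.4 kHz.
13.15 kHz ≤ fs/2 = 17.25 kHz, passes unchanged.
93.9 kHz mod fs = 24.9 kHz.
24.9 kHz > fs/2 = 17.25 kHz, folds to fs − 24.9 kHz = 9.6 kHz.
128.4 kHz mod fs = 24.9 kHz.
24.9 kHz > fs/2 = 17.25 kHz, folds to fs − 24.9 kHz = 9.6 kHz.
34.8 kHz mod fs = 0.3 kHz.
0.3 kHz ≤ fs/2 = 17.25 kHz, appears at 0.3 kHz.
Distinct values: {0.3 kHz, 9.4 kHz, 9.6 kHz, 13.15 kHz}.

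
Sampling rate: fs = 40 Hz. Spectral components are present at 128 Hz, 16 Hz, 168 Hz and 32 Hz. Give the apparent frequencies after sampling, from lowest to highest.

fs/2 = 20 Hz.
128 Hz mod fs = 8 Hz.
8 Hz ≤ fs/2 = 20 Hz, appears at 8 Hz.
16 Hz ≤ fs/2 = 20 Hz, passes unchanged.
168 Hz mod fs = 8 Hz.
8 Hz ≤ fs/2 = 20 Hz, appears at 8 Hz.
32 Hz > fs/2 = 20 Hz, folds to fs − 32 Hz = 8 Hz.
Distinct values: {8 Hz, 16 Hz}.

8 Hz, 16 Hz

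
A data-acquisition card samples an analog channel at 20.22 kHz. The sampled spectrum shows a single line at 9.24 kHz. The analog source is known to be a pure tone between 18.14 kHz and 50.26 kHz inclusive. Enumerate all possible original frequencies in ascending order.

Frequencies that alias to 9.24 kHz are k·fs ± 9.24 kHz for integer k ≥ 0.
k=0: 9.24 kHz.
k=1: 10.98 kHz, 29.46 kHz.
k=2: 31.2 kHz, 49.68 kHz.
k=3: 51.42 kHz, 69.9 kHz.
Within [18.14 kHz, 50.26 kHz]: 29.46 kHz, 31.2 kHz, 49.68 kHz.

29.46 kHz, 31.2 kHz, 49.68 kHz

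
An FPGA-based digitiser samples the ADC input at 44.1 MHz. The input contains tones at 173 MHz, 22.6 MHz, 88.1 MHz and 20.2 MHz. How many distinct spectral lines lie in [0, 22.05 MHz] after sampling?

4

fs/2 = 22.05 MHz.
173 MHz mod fs = 40.7 MHz.
40.7 MHz > fs/2 = 22.05 MHz, folds to fs − 40.7 MHz = 3.4 MHz.
22.6 MHz > fs/2 = 22.05 MHz, folds to fs − 22.6 MHz = 21.5 MHz.
88.1 MHz mod fs = 44 MHz.
44 MHz > fs/2 = 22.05 MHz, folds to fs − 44 MHz = 0.1 MHz.
20.2 MHz ≤ fs/2 = 22.05 MHz, passes unchanged.
Distinct values: {0.1 MHz, 3.4 MHz, 20.2 MHz, 21.5 MHz} → 4.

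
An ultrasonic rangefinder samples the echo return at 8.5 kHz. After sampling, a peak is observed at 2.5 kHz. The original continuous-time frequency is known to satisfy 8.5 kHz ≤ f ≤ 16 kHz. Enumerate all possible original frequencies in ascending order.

11 kHz, 14.5 kHz

Frequencies that alias to 2.5 kHz are k·fs ± 2.5 kHz for integer k ≥ 0.
k=0: 2.5 kHz.
k=1: 6 kHz, 11 kHz.
k=2: 14.5 kHz, 19.5 kHz.
k=3: 23 kHz, 28 kHz.
Within [8.5 kHz, 16 kHz]: 11 kHz, 14.5 kHz.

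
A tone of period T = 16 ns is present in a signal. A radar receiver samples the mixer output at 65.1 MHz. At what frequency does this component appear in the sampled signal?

2.6 MHz

T = 16 ns → f = 1/T = 62.5 MHz.
62.5 MHz > fs/2 = 32.55 MHz, folds to fs − 62.5 MHz = 2.6 MHz.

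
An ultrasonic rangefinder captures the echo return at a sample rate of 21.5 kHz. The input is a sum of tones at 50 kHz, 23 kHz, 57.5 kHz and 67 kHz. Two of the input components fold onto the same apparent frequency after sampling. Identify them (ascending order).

50 kHz, 57.5 kHz

fs/2 = 10.75 kHz.
50 kHz mod fs = 7 kHz.
7 kHz ≤ fs/2 = 10.75 kHz, appears at 7 kHz.
23 kHz mod fs = 1.5 kHz.
1.5 kHz ≤ fs/2 = 10.75 kHz, appears at 1.5 kHz.
57.5 kHz mod fs = 14.5 kHz.
14.5 kHz > fs/2 = 10.75 kHz, folds to fs − 14.5 kHz = 7 kHz.
67 kHz mod fs = 2.5 kHz.
2.5 kHz ≤ fs/2 = 10.75 kHz, appears at 2.5 kHz.
50 kHz and 57.5 kHz both map to 7 kHz.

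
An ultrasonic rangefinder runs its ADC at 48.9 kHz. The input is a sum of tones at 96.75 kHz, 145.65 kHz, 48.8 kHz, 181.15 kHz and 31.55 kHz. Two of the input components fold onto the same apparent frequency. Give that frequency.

1.05 kHz

fs/2 = 24.45 kHz.
96.75 kHz mod fs = 47.85 kHz.
47.85 kHz > fs/2 = 24.45 kHz, folds to fs − 47.85 kHz = 1.05 kHz.
145.65 kHz mod fs = 47.85 kHz.
47.85 kHz > fs/2 = 24.45 kHz, folds to fs − 47.85 kHz = 1.05 kHz.
48.8 kHz > fs/2 = 24.45 kHz, folds to fs − 48.8 kHz = 0.1 kHz.
181.15 kHz mod fs = 34.45 kHz.
34.45 kHz > fs/2 = 24.45 kHz, folds to fs − 34.45 kHz = 14.45 kHz.
31.55 kHz > fs/2 = 24.45 kHz, folds to fs − 31.55 kHz = 17.35 kHz.
96.75 kHz and 145.65 kHz both map to 1.05 kHz.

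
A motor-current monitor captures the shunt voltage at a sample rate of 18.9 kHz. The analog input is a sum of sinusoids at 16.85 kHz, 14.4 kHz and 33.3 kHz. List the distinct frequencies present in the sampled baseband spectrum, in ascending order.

fs/2 = 9.45 kHz.
16.85 kHz > fs/2 = 9.45 kHz, folds to fs − 16.85 kHz = 2.05 kHz.
14.4 kHz > fs/2 = 9.45 kHz, folds to fs − 14.4 kHz = 4.5 kHz.
33.3 kHz mod fs = 14.4 kHz.
14.4 kHz > fs/2 = 9.45 kHz, folds to fs − 14.4 kHz = 4.5 kHz.
Distinct values: {2.05 kHz, 4.5 kHz}.

2.05 kHz, 4.5 kHz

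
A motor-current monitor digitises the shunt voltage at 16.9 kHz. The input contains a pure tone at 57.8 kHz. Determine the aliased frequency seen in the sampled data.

7.1 kHz

57.8 kHz mod fs = 7.1 kHz.
7.1 kHz ≤ fs/2 = 8.45 kHz, appears at 7.1 kHz.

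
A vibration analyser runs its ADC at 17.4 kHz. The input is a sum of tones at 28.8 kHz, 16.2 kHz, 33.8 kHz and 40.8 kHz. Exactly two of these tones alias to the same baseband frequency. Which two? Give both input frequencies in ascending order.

28.8 kHz, 40.8 kHz

fs/2 = 8.7 kHz.
28.8 kHz mod fs = 11.4 kHz.
11.4 kHz > fs/2 = 8.7 kHz, folds to fs − 11.4 kHz = 6 kHz.
16.2 kHz > fs/2 = 8.7 kHz, folds to fs − 16.2 kHz = 1.2 kHz.
33.8 kHz mod fs = 16.4 kHz.
16.4 kHz > fs/2 = 8.7 kHz, folds to fs − 16.4 kHz = 1 kHz.
40.8 kHz mod fs = 6 kHz.
6 kHz ≤ fs/2 = 8.7 kHz, appears at 6 kHz.
28.8 kHz and 40.8 kHz both map to 6 kHz.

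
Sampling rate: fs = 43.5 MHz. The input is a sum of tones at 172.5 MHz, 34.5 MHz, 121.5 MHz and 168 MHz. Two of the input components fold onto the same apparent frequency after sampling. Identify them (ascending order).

fs/2 = 21.75 MHz.
172.5 MHz mod fs = 42 MHz.
42 MHz > fs/2 = 21.75 MHz, folds to fs − 42 MHz = 1.5 MHz.
34.5 MHz > fs/2 = 21.75 MHz, folds to fs − 34.5 MHz = 9 MHz.
121.5 MHz mod fs = 34.5 MHz.
34.5 MHz > fs/2 = 21.75 MHz, folds to fs − 34.5 MHz = 9 MHz.
168 MHz mod fs = 37.5 MHz.
37.5 MHz > fs/2 = 21.75 MHz, folds to fs − 37.5 MHz = 6 MHz.
34.5 MHz and 121.5 MHz both map to 9 MHz.

34.5 MHz, 121.5 MHz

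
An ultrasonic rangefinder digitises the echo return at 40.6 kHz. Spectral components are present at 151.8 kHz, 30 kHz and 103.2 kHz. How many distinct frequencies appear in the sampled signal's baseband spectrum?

2

fs/2 = 20.3 kHz.
151.8 kHz mod fs = 30 kHz.
30 kHz > fs/2 = 20.3 kHz, folds to fs − 30 kHz = 10.6 kHz.
30 kHz > fs/2 = 20.3 kHz, folds to fs − 30 kHz = 10.6 kHz.
103.2 kHz mod fs = 22 kHz.
22 kHz > fs/2 = 20.3 kHz, folds to fs − 22 kHz = 18.6 kHz.
Distinct values: {10.6 kHz, 18.6 kHz} → 2.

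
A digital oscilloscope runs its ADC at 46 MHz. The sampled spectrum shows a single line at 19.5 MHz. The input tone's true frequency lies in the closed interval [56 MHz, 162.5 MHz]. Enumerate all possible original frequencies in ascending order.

65.5 MHz, 72.5 MHz, 111.5 MHz, 118.5 MHz, 157.5 MHz

Frequencies that alias to 19.5 MHz are k·fs ± 19.5 MHz for integer k ≥ 0.
k=0: 19.5 MHz.
k=1: 26.5 MHz, 65.5 MHz.
k=2: 72.5 MHz, 111.5 MHz.
k=3: 118.5 MHz, 157.5 MHz.
k=4: 164.5 MHz, 203.5 MHz.
Within [56 MHz, 162.5 MHz]: 65.5 MHz, 72.5 MHz, 111.5 MHz, 118.5 MHz, 157.5 MHz.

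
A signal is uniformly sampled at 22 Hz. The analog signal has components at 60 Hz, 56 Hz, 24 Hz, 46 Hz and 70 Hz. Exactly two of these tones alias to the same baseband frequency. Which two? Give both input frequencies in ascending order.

24 Hz, 46 Hz

fs/2 = 11 Hz.
60 Hz mod fs = 16 Hz.
16 Hz > fs/2 = 11 Hz, folds to fs − 16 Hz = 6 Hz.
56 Hz mod fs = 12 Hz.
12 Hz > fs/2 = 11 Hz, folds to fs − 12 Hz = 10 Hz.
24 Hz mod fs = 2 Hz.
2 Hz ≤ fs/2 = 11 Hz, appears at 2 Hz.
46 Hz mod fs = 2 Hz.
2 Hz ≤ fs/2 = 11 Hz, appears at 2 Hz.
70 Hz mod fs = 4 Hz.
4 Hz ≤ fs/2 = 11 Hz, appears at 4 Hz.
24 Hz and 46 Hz both map to 2 Hz.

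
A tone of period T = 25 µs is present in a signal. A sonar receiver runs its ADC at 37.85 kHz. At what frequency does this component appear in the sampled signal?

T = 25 µs → f = 1/T = 40 kHz.
40 kHz mod fs = 2.15 kHz.
2.15 kHz ≤ fs/2 = 18.925 kHz, appears at 2.15 kHz.

2.15 kHz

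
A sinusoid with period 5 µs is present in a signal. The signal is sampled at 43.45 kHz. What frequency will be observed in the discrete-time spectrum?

T = 5 µs → f = 1/T = 200 kHz.
200 kHz mod fs = 26.2 kHz.
26.2 kHz > fs/2 = 21.725 kHz, folds to fs − 26.2 kHz = 17.25 kHz.

17.25 kHz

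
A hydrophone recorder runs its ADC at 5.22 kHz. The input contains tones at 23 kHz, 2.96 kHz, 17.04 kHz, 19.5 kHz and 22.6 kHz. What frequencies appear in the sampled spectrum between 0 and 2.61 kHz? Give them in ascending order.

fs/2 = 2.61 kHz.
23 kHz mod fs = 2.12 kHz.
2.12 kHz ≤ fs/2 = 2.61 kHz, appears at 2.12 kHz.
2.96 kHz > fs/2 = 2.61 kHz, folds to fs − 2.96 kHz = 2.26 kHz.
17.04 kHz mod fs = 1.38 kHz.
1.38 kHz ≤ fs/2 = 2.61 kHz, appears at 1.38 kHz.
19.5 kHz mod fs = 3.84 kHz.
3.84 kHz > fs/2 = 2.61 kHz, folds to fs − 3.84 kHz = 1.38 kHz.
22.6 kHz mod fs = 1.72 kHz.
1.72 kHz ≤ fs/2 = 2.61 kHz, appears at 1.72 kHz.
Distinct values: {1.38 kHz, 1.72 kHz, 2.12 kHz, 2.26 kHz}.

1.38 kHz, 1.72 kHz, 2.12 kHz, 2.26 kHz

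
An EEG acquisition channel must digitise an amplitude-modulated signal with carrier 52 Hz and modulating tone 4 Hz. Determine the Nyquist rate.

AM sidebands sit at fc ± fm = 48 Hz and 56 Hz.
Highest-frequency component: 56 Hz.
Nyquist rate = 2 × 56 Hz = 112 Hz.

112 Hz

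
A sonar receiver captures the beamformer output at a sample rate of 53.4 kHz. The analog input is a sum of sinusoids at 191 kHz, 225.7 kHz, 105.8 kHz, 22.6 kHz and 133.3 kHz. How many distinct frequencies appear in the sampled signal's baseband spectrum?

4

fs/2 = 26.7 kHz.
191 kHz mod fs = 30.8 kHz.
30.8 kHz > fs/2 = 26.7 kHz, folds to fs − 30.8 kHz = 22.6 kHz.
225.7 kHz mod fs = 12.1 kHz.
12.1 kHz ≤ fs/2 = 26.7 kHz, appears at 12.1 kHz.
105.8 kHz mod fs = 52.4 kHz.
52.4 kHz > fs/2 = 26.7 kHz, folds to fs − 52.4 kHz = 1 kHz.
22.6 kHz ≤ fs/2 = 26.7 kHz, passes unchanged.
133.3 kHz mod fs = 26.5 kHz.
26.5 kHz ≤ fs/2 = 26.7 kHz, appears at 26.5 kHz.
Distinct values: {1 kHz, 12.1 kHz, 22.6 kHz, 26.5 kHz} → 4.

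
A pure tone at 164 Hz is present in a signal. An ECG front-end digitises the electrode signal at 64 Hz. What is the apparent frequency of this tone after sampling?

28 Hz

164 Hz mod fs = 36 Hz.
36 Hz > fs/2 = 32 Hz, folds to fs − 36 Hz = 28 Hz.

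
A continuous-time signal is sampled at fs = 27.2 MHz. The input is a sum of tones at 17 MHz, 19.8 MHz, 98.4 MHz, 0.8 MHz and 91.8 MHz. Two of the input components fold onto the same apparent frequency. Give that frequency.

fs/2 = 13.6 MHz.
17 MHz > fs/2 = 13.6 MHz, folds to fs − 17 MHz = 10.2 MHz.
19.8 MHz > fs/2 = 13.6 MHz, folds to fs − 19.8 MHz = 7.4 MHz.
98.4 MHz mod fs = 16.8 MHz.
16.8 MHz > fs/2 = 13.6 MHz, folds to fs − 16.8 MHz = 10.4 MHz.
0.8 MHz ≤ fs/2 = 13.6 MHz, passes unchanged.
91.8 MHz mod fs = 10.2 MHz.
10.2 MHz ≤ fs/2 = 13.6 MHz, appears at 10.2 MHz.
17 MHz and 91.8 MHz both map to 10.2 MHz.

10.2 MHz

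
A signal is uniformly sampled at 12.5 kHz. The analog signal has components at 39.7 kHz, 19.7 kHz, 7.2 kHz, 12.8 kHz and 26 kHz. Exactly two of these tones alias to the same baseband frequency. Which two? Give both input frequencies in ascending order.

7.2 kHz, 19.7 kHz

fs/2 = 6.25 kHz.
39.7 kHz mod fs = 2.2 kHz.
2.2 kHz ≤ fs/2 = 6.25 kHz, appears at 2.2 kHz.
19.7 kHz mod fs = 7.2 kHz.
7.2 kHz > fs/2 = 6.25 kHz, folds to fs − 7.2 kHz = 5.3 kHz.
7.2 kHz > fs/2 = 6.25 kHz, folds to fs − 7.2 kHz = 5.3 kHz.
12.8 kHz mod fs = 0.3 kHz.
0.3 kHz ≤ fs/2 = 6.25 kHz, appears at 0.3 kHz.
26 kHz mod fs = 1 kHz.
1 kHz ≤ fs/2 = 6.25 kHz, appears at 1 kHz.
7.2 kHz and 19.7 kHz both map to 5.3 kHz.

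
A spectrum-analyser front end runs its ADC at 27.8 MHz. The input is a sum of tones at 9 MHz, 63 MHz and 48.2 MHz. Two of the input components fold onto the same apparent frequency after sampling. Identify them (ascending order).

fs/2 = 13.9 MHz.
9 MHz ≤ fs/2 = 13.9 MHz, passes unchanged.
63 MHz mod fs = 7.4 MHz.
7.4 MHz ≤ fs/2 = 13.9 MHz, appears at 7.4 MHz.
48.2 MHz mod fs = 20.4 MHz.
20.4 MHz > fs/2 = 13.9 MHz, folds to fs − 20.4 MHz = 7.4 MHz.
48.2 MHz and 63 MHz both map to 7.4 MHz.

48.2 MHz, 63 MHz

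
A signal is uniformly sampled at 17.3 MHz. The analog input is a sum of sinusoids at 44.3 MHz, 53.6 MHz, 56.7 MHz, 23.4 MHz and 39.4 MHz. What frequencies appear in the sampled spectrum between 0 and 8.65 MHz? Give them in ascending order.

1.7 MHz, 4.8 MHz, 6.1 MHz, 7.6 MHz

fs/2 = 8.65 MHz.
44.3 MHz mod fs = 9.7 MHz.
9.7 MHz > fs/2 = 8.65 MHz, folds to fs − 9.7 MHz = 7.6 MHz.
53.6 MHz mod fs = 1.7 MHz.
1.7 MHz ≤ fs/2 = 8.65 MHz, appears at 1.7 MHz.
56.7 MHz mod fs = 4.8 MHz.
4.8 MHz ≤ fs/2 = 8.65 MHz, appears at 4.8 MHz.
23.4 MHz mod fs = 6.1 MHz.
6.1 MHz ≤ fs/2 = 8.65 MHz, appears at 6.1 MHz.
39.4 MHz mod fs = 4.8 MHz.
4.8 MHz ≤ fs/2 = 8.65 MHz, appears at 4.8 MHz.
Distinct values: {1.7 MHz, 4.8 MHz, 6.1 MHz, 7.6 MHz}.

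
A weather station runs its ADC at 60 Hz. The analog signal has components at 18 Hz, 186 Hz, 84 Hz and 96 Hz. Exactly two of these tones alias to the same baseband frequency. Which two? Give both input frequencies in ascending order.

fs/2 = 30 Hz.
18 Hz ≤ fs/2 = 30 Hz, passes unchanged.
186 Hz mod fs = 6 Hz.
6 Hz ≤ fs/2 = 30 Hz, appears at 6 Hz.
84 Hz mod fs = 24 Hz.
24 Hz ≤ fs/2 = 30 Hz, appears at 24 Hz.
96 Hz mod fs = 36 Hz.
36 Hz > fs/2 = 30 Hz, folds to fs − 36 Hz = 24 Hz.
84 Hz and 96 Hz both map to 24 Hz.

84 Hz, 96 Hz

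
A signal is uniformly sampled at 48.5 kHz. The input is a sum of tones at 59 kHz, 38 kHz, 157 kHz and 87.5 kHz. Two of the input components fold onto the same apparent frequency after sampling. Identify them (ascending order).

fs/2 = 24.25 kHz.
59 kHz mod fs = 10.5 kHz.
10.5 kHz ≤ fs/2 = 24.25 kHz, appears at 10.5 kHz.
38 kHz > fs/2 = 24.25 kHz, folds to fs − 38 kHz = 10.5 kHz.
157 kHz mod fs = 11.5 kHz.
11.5 kHz ≤ fs/2 = 24.25 kHz, appears at 11.5 kHz.
87.5 kHz mod fs = 39 kHz.
39 kHz > fs/2 = 24.25 kHz, folds to fs − 39 kHz = 9.5 kHz.
38 kHz and 59 kHz both map to 10.5 kHz.

38 kHz, 59 kHz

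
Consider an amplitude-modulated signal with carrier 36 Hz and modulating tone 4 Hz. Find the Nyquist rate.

80 Hz

AM sidebands sit at fc ± fm = 32 Hz and 40 Hz.
Highest-frequency component: 40 Hz.
Nyquist rate = 2 × 40 Hz = 80 Hz.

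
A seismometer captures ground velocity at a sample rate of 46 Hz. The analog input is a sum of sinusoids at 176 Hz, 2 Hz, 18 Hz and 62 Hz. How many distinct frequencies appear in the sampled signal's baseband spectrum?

4

fs/2 = 23 Hz.
176 Hz mod fs = 38 Hz.
38 Hz > fs/2 = 23 Hz, folds to fs − 38 Hz = 8 Hz.
2 Hz ≤ fs/2 = 23 Hz, passes unchanged.
18 Hz ≤ fs/2 = 23 Hz, passes unchanged.
62 Hz mod fs = 16 Hz.
16 Hz ≤ fs/2 = 23 Hz, appears at 16 Hz.
Distinct values: {2 Hz, 8 Hz, 16 Hz, 18 Hz} → 4.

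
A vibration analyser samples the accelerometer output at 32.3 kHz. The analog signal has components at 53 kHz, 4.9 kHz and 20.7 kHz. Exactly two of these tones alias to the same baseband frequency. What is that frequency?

fs/2 = 16.15 kHz.
53 kHz mod fs = 20.7 kHz.
20.7 kHz > fs/2 = 16.15 kHz, folds to fs − 20.7 kHz = 11.6 kHz.
4.9 kHz ≤ fs/2 = 16.15 kHz, passes unchanged.
20.7 kHz > fs/2 = 16.15 kHz, folds to fs − 20.7 kHz = 11.6 kHz.
20.7 kHz and 53 kHz both map to 11.6 kHz.

11.6 kHz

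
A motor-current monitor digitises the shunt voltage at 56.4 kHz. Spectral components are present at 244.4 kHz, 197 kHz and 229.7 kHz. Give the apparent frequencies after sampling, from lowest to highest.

4.1 kHz, 18.8 kHz, 27.8 kHz

fs/2 = 28.2 kHz.
244.4 kHz mod fs = 18.8 kHz.
18.8 kHz ≤ fs/2 = 28.2 kHz, appears at 18.8 kHz.
197 kHz mod fs = 27.8 kHz.
27.8 kHz ≤ fs/2 = 28.2 kHz, appears at 27.8 kHz.
229.7 kHz mod fs = 4.1 kHz.
4.1 kHz ≤ fs/2 = 28.2 kHz, appears at 4.1 kHz.
Distinct values: {4.1 kHz, 18.8 kHz, 27.8 kHz}.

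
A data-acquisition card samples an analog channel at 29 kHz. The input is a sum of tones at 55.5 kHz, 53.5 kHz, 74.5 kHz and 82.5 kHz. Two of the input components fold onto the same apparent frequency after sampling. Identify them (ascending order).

53.5 kHz, 82.5 kHz

fs/2 = 14.5 kHz.
55.5 kHz mod fs = 26.5 kHz.
26.5 kHz > fs/2 = 14.5 kHz, folds to fs − 26.5 kHz = 2.5 kHz.
53.5 kHz mod fs = 24.5 kHz.
24.5 kHz > fs/2 = 14.5 kHz, folds to fs − 24.5 kHz = 4.5 kHz.
74.5 kHz mod fs = 16.5 kHz.
16.5 kHz > fs/2 = 14.5 kHz, folds to fs − 16.5 kHz = 12.5 kHz.
82.5 kHz mod fs = 24.5 kHz.
24.5 kHz > fs/2 = 14.5 kHz, folds to fs − 24.5 kHz = 4.5 kHz.
53.5 kHz and 82.5 kHz both map to 4.5 kHz.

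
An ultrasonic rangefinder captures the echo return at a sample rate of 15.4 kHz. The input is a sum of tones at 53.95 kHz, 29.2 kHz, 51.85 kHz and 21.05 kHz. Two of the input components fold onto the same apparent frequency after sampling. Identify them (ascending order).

fs/2 = 7.7 kHz.
53.95 kHz mod fs = 7.75 kHz.
7.75 kHz > fs/2 = 7.7 kHz, folds to fs − 7.75 kHz = 7.65 kHz.
29.2 kHz mod fs = 13.8 kHz.
13.8 kHz > fs/2 = 7.7 kHz, folds to fs − 13.8 kHz = 1.6 kHz.
51.85 kHz mod fs = 5.65 kHz.
5.65 kHz ≤ fs/2 = 7.7 kHz, appears at 5.65 kHz.
21.05 kHz mod fs = 5.65 kHz.
5.65 kHz ≤ fs/2 = 7.7 kHz, appears at 5.65 kHz.
21.05 kHz and 51.85 kHz both map to 5.65 kHz.

21.05 kHz, 51.85 kHz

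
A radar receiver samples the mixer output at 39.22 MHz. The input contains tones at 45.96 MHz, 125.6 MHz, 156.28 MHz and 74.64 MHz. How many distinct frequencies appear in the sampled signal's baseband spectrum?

4

fs/2 = 19.61 MHz.
45.96 MHz mod fs = 6.74 MHz.
6.74 MHz ≤ fs/2 = 19.61 MHz, appears at 6.74 MHz.
125.6 MHz mod fs = 7.94 MHz.
7.94 MHz ≤ fs/2 = 19.61 MHz, appears at 7.94 MHz.
156.28 MHz mod fs = 38.62 MHz.
38.62 MHz > fs/2 = 19.61 MHz, folds to fs − 38.62 MHz = 0.6 MHz.
74.64 MHz mod fs = 35.42 MHz.
35.42 MHz > fs/2 = 19.61 MHz, folds to fs − 35.42 MHz = 3.8 MHz.
Distinct values: {0.6 MHz, 3.8 MHz, 6.74 MHz, 7.94 MHz} → 4.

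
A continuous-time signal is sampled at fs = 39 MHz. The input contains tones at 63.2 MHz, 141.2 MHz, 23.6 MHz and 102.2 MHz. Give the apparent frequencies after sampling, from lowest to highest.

fs/2 = 19.5 MHz.
63.2 MHz mod fs = 24.2 MHz.
24.2 MHz > fs/2 = 19.5 MHz, folds to fs − 24.2 MHz = 14.8 MHz.
141.2 MHz mod fs = 24.2 MHz.
24.2 MHz > fs/2 = 19.5 MHz, folds to fs − 24.2 MHz = 14.8 MHz.
23.6 MHz > fs/2 = 19.5 MHz, folds to fs − 23.6 MHz = 15.4 MHz.
102.2 MHz mod fs = 24.2 MHz.
24.2 MHz > fs/2 = 19.5 MHz, folds to fs − 24.2 MHz = 14.8 MHz.
Distinct values: {14.8 MHz, 15.4 MHz}.

14.8 MHz, 15.4 MHz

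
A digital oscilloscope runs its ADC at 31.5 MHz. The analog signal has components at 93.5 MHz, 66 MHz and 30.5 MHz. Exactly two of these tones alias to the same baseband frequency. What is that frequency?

1 MHz

fs/2 = 15.75 MHz.
93.5 MHz mod fs = 30.5 MHz.
30.5 MHz > fs/2 = 15.75 MHz, folds to fs − 30.5 MHz = 1 MHz.
66 MHz mod fs = 3 MHz.
3 MHz ≤ fs/2 = 15.75 MHz, appears at 3 MHz.
30.5 MHz > fs/2 = 15.75 MHz, folds to fs − 30.5 MHz = 1 MHz.
30.5 MHz and 93.5 MHz both map to 1 MHz.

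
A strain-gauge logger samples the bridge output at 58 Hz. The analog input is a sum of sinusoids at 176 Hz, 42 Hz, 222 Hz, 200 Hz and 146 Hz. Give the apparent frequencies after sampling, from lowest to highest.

fs/2 = 29 Hz.
176 Hz mod fs = 2 Hz.
2 Hz ≤ fs/2 = 29 Hz, appears at 2 Hz.
42 Hz > fs/2 = 29 Hz, folds to fs − 42 Hz = 16 Hz.
222 Hz mod fs = 48 Hz.
48 Hz > fs/2 = 29 Hz, folds to fs − 48 Hz = 10 Hz.
200 Hz mod fs = 26 Hz.
26 Hz ≤ fs/2 = 29 Hz, appears at 26 Hz.
146 Hz mod fs = 30 Hz.
30 Hz > fs/2 = 29 Hz, folds to fs − 30 Hz = 28 Hz.
Distinct values: {2 Hz, 10 Hz, 16 Hz, 26 Hz, 28 Hz}.

2 Hz, 10 Hz, 16 Hz, 26 Hz, 28 Hz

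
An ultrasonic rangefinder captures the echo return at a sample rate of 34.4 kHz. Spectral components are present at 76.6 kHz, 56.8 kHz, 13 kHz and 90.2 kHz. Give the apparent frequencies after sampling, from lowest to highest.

7.8 kHz, 12 kHz, 13 kHz

fs/2 = 17.2 kHz.
76.6 kHz mod fs = 7.8 kHz.
7.8 kHz ≤ fs/2 = 17.2 kHz, appears at 7.8 kHz.
56.8 kHz mod fs = 22.4 kHz.
22.4 kHz > fs/2 = 17.2 kHz, folds to fs − 22.4 kHz = 12 kHz.
13 kHz ≤ fs/2 = 17.2 kHz, passes unchanged.
90.2 kHz mod fs = 21.4 kHz.
21.4 kHz > fs/2 = 17.2 kHz, folds to fs − 21.4 kHz = 13 kHz.
Distinct values: {7.8 kHz, 12 kHz, 13 kHz}.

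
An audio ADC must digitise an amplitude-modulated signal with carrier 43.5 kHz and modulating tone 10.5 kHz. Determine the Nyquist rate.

AM sidebands sit at fc ± fm = 33 kHz and 54 kHz.
Highest-frequency component: 54 kHz.
Nyquist rate = 2 × 54 kHz = 108 kHz.

108 kHz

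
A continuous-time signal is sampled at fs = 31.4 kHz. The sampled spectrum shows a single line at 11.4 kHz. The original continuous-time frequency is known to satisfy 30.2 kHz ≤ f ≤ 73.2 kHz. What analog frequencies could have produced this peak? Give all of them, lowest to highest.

Frequencies that alias to 11.4 kHz are k·fs ± 11.4 kHz for integer k ≥ 0.
k=0: 11.4 kHz.
k=1: 20 kHz, 42.8 kHz.
k=2: 51.4 kHz, 74.2 kHz.
k=3: 82.8 kHz, 105.6 kHz.
Within [30.2 kHz, 73.2 kHz]: 42.8 kHz, 51.4 kHz.

42.8 kHz, 51.4 kHz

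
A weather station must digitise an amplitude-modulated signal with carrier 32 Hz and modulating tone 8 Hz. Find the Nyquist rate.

80 Hz

AM sidebands sit at fc ± fm = 24 Hz and 40 Hz.
Highest-frequency component: 40 Hz.
Nyquist rate = 2 × 40 Hz = 80 Hz.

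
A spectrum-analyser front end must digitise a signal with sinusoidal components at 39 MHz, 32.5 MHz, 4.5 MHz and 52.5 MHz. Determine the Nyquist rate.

Highest-frequency component: 52.5 MHz.
Nyquist rate = 2 × 52.5 MHz = 105 MHz.

105 MHz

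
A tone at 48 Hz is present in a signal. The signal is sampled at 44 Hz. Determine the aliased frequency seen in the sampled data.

48 Hz mod fs = 4 Hz.
4 Hz ≤ fs/2 = 22 Hz, appears at 4 Hz.

4 Hz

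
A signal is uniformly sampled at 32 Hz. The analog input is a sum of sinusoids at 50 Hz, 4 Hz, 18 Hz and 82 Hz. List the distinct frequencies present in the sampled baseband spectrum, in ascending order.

fs/2 = 16 Hz.
50 Hz mod fs = 18 Hz.
18 Hz > fs/2 = 16 Hz, folds to fs − 18 Hz = 14 Hz.
4 Hz ≤ fs/2 = 16 Hz, passes unchanged.
18 Hz > fs/2 = 16 Hz, folds to fs − 18 Hz = 14 Hz.
82 Hz mod fs = 18 Hz.
18 Hz > fs/2 = 16 Hz, folds to fs − 18 Hz = 14 Hz.
Distinct values: {4 Hz, 14 Hz}.

4 Hz, 14 Hz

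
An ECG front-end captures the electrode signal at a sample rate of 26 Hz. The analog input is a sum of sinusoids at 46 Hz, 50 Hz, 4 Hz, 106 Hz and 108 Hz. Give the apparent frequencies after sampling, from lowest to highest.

fs/2 = 13 Hz.
46 Hz mod fs = 20 Hz.
20 Hz > fs/2 = 13 Hz, folds to fs − 20 Hz = 6 Hz.
50 Hz mod fs = 24 Hz.
24 Hz > fs/2 = 13 Hz, folds to fs − 24 Hz = 2 Hz.
4 Hz ≤ fs/2 = 13 Hz, passes unchanged.
106 Hz mod fs = 2 Hz.
2 Hz ≤ fs/2 = 13 Hz, appears at 2 Hz.
108 Hz mod fs = 4 Hz.
4 Hz ≤ fs/2 = 13 Hz, appears at 4 Hz.
Distinct values: {2 Hz, 4 Hz, 6 Hz}.

2 Hz, 4 Hz, 6 Hz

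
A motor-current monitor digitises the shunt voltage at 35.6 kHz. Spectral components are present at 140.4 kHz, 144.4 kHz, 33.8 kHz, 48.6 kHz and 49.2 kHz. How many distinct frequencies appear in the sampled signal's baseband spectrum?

fs/2 = 17.8 kHz.
140.4 kHz mod fs = 33.6 kHz.
33.6 kHz > fs/2 = 17.8 kHz, folds to fs − 33.6 kHz = 2 kHz.
144.4 kHz mod fs = 2 kHz.
2 kHz ≤ fs/2 = 17.8 kHz, appears at 2 kHz.
33.8 kHz > fs/2 = 17.8 kHz, folds to fs − 33.8 kHz = 1.8 kHz.
48.6 kHz mod fs = 13 kHz.
13 kHz ≤ fs/2 = 17.8 kHz, appears at 13 kHz.
49.2 kHz mod fs = 13.6 kHz.
13.6 kHz ≤ fs/2 = 17.8 kHz, appears at 13.6 kHz.
Distinct values: {1.8 kHz, 2 kHz, 13 kHz, 13.6 kHz} → 4.

4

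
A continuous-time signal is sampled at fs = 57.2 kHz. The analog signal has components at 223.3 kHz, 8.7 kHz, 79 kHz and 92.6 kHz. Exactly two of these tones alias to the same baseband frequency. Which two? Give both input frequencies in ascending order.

fs/2 = 28.6 kHz.
223.3 kHz mod fs = 51.7 kHz.
51.7 kHz > fs/2 = 28.6 kHz, folds to fs − 51.7 kHz = 5.5 kHz.
8.7 kHz ≤ fs/2 = 28.6 kHz, passes unchanged.
79 kHz mod fs = 21.8 kHz.
21.8 kHz ≤ fs/2 = 28.6 kHz, appears at 21.8 kHz.
92.6 kHz mod fs = 35.4 kHz.
35.4 kHz > fs/2 = 28.6 kHz, folds to fs − 35.4 kHz = 21.8 kHz.
79 kHz and 92.6 kHz both map to 21.8 kHz.

79 kHz, 92.6 kHz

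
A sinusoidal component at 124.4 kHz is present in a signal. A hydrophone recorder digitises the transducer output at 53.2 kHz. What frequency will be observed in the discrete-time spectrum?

18 kHz

124.4 kHz mod fs = 18 kHz.
18 kHz ≤ fs/2 = 26.6 kHz, appears at 18 kHz.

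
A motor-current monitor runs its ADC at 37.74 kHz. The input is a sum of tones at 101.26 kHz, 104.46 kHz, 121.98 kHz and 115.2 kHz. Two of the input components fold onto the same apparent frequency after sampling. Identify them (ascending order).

104.46 kHz, 121.98 kHz

fs/2 = 18.87 kHz.
101.26 kHz mod fs = 25.78 kHz.
25.78 kHz > fs/2 = 18.87 kHz, folds to fs − 25.78 kHz = 11.96 kHz.
104.46 kHz mod fs = 28.98 kHz.
28.98 kHz > fs/2 = 18.87 kHz, folds to fs − 28.98 kHz = 8.76 kHz.
121.98 kHz mod fs = 8.76 kHz.
8.76 kHz ≤ fs/2 = 18.87 kHz, appears at 8.76 kHz.
115.2 kHz mod fs = 1.98 kHz.
1.98 kHz ≤ fs/2 = 18.87 kHz, appears at 1.98 kHz.
104.46 kHz and 121.98 kHz both map to 8.76 kHz.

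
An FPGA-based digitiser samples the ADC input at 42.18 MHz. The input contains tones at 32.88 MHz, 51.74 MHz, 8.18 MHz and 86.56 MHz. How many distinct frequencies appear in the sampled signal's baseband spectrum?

4

fs/2 = 21.09 MHz.
32.88 MHz > fs/2 = 21.09 MHz, folds to fs − 32.88 MHz = 9.3 MHz.
51.74 MHz mod fs = 9.56 MHz.
9.56 MHz ≤ fs/2 = 21.09 MHz, appears at 9.56 MHz.
8.18 MHz ≤ fs/2 = 21.09 MHz, passes unchanged.
86.56 MHz mod fs = 2.2 MHz.
2.2 MHz ≤ fs/2 = 21.09 MHz, appears at 2.2 MHz.
Distinct values: {2.2 MHz, 8.18 MHz, 9.3 MHz, 9.56 MHz} → 4.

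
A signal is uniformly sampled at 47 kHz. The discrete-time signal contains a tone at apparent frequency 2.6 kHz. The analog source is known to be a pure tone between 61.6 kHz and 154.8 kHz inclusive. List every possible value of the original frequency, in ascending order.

91.4 kHz, 96.6 kHz, 138.4 kHz, 143.6 kHz

Frequencies that alias to 2.6 kHz are k·fs ± 2.6 kHz for integer k ≥ 0.
k=0: 2.6 kHz.
k=1: 44.4 kHz, 49.6 kHz.
k=2: 91.4 kHz, 96.6 kHz.
k=3: 138.4 kHz, 143.6 kHz.
k=4: 185.4 kHz, 190.6 kHz.
Within [61.6 kHz, 154.8 kHz]: 91.4 kHz, 96.6 kHz, 138.4 kHz, 143.6 kHz.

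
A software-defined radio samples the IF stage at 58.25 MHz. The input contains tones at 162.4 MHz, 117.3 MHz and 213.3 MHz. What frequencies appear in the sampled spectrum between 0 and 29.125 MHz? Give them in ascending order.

0.8 MHz, 12.35 MHz, 19.7 MHz

fs/2 = 29.125 MHz.
162.4 MHz mod fs = 45.9 MHz.
45.9 MHz > fs/2 = 29.125 MHz, folds to fs − 45.9 MHz = 12.35 MHz.
117.3 MHz mod fs = 0.8 MHz.
0.8 MHz ≤ fs/2 = 29.125 MHz, appears at 0.8 MHz.
213.3 MHz mod fs = 38.55 MHz.
38.55 MHz > fs/2 = 29.125 MHz, folds to fs − 38.55 MHz = 19.7 MHz.
Distinct values: {0.8 MHz, 12.35 MHz, 19.7 MHz}.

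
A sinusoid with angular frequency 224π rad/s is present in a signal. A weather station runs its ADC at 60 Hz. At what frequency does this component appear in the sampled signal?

ω = 224π rad/s → f = ω/(2π) = 112 Hz.
112 Hz mod fs = 52 Hz.
52 Hz > fs/2 = 30 Hz, folds to fs − 52 Hz = 8 Hz.

8 Hz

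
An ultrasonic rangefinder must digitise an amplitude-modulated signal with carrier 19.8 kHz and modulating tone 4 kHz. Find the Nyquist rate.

AM sidebands sit at fc ± fm = 15.8 kHz and 23.8 kHz.
Highest-frequency component: 23.8 kHz.
Nyquist rate = 2 × 23.8 kHz = 47.6 kHz.

47.6 kHz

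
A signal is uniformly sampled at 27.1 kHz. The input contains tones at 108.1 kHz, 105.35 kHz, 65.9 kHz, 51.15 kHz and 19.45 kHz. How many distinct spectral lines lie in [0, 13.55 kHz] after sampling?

4

fs/2 = 13.55 kHz.
108.1 kHz mod fs = 26.8 kHz.
26.8 kHz > fs/2 = 13.55 kHz, folds to fs − 26.8 kHz = 0.3 kHz.
105.35 kHz mod fs = 24.05 kHz.
24.05 kHz > fs/2 = 13.55 kHz, folds to fs − 24.05 kHz = 3.05 kHz.
65.9 kHz mod fs = 11.7 kHz.
11.7 kHz ≤ fs/2 = 13.55 kHz, appears at 11.7 kHz.
51.15 kHz mod fs = 24.05 kHz.
24.05 kHz > fs/2 = 13.55 kHz, folds to fs − 24.05 kHz = 3.05 kHz.
19.45 kHz > fs/2 = 13.55 kHz, folds to fs − 19.45 kHz = 7.65 kHz.
Distinct values: {0.3 kHz, 3.05 kHz, 7.65 kHz, 11.7 kHz} → 4.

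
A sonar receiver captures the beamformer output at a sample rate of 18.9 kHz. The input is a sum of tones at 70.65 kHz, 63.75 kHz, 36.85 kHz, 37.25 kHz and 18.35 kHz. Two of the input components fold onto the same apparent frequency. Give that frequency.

0.55 kHz

fs/2 = 9.45 kHz.
70.65 kHz mod fs = 13.95 kHz.
13.95 kHz > fs/2 = 9.45 kHz, folds to fs − 13.95 kHz = 4.95 kHz.
63.75 kHz mod fs = 7.05 kHz.
7.05 kHz ≤ fs/2 = 9.45 kHz, appears at 7.05 kHz.
36.85 kHz mod fs = 17.95 kHz.
17.95 kHz > fs/2 = 9.45 kHz, folds to fs − 17.95 kHz = 0.95 kHz.
37.25 kHz mod fs = 18.35 kHz.
18.35 kHz > fs/2 = 9.45 kHz, folds to fs − 18.35 kHz = 0.55 kHz.
18.35 kHz > fs/2 = 9.45 kHz, folds to fs − 18.35 kHz = 0.55 kHz.
18.35 kHz and 37.25 kHz both map to 0.55 kHz.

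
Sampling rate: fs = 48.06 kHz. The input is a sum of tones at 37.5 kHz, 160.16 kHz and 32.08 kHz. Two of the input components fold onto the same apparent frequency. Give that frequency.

fs/2 = 24.03 kHz.
37.5 kHz > fs/2 = 24.03 kHz, folds to fs − 37.5 kHz = 10.56 kHz.
160.16 kHz mod fs = 15.98 kHz.
15.98 kHz ≤ fs/2 = 24.03 kHz, appears at 15.98 kHz.
32.08 kHz > fs/2 = 24.03 kHz, folds to fs − 32.08 kHz = 15.98 kHz.
32.08 kHz and 160.16 kHz both map to 15.98 kHz.

15.98 kHz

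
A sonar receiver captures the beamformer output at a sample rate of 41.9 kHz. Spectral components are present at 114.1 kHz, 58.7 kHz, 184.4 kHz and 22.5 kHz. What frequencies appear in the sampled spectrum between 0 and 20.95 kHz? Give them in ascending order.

fs/2 = 20.95 kHz.
114.1 kHz mod fs = 30.3 kHz.
30.3 kHz > fs/2 = 20.95 kHz, folds to fs − 30.3 kHz = 11.6 kHz.
58.7 kHz mod fs = 16.8 kHz.
16.8 kHz ≤ fs/2 = 20.95 kHz, appears at 16.8 kHz.
184.4 kHz mod fs = 16.8 kHz.
16.8 kHz ≤ fs/2 = 20.95 kHz, appears at 16.8 kHz.
22.5 kHz > fs/2 = 20.95 kHz, folds to fs − 22.5 kHz = 19.4 kHz.
Distinct values: {11.6 kHz, 16.8 kHz, 19.4 kHz}.

11.6 kHz, 16.8 kHz, 19.4 kHz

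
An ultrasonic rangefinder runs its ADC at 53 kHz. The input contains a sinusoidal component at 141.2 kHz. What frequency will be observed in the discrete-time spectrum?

17.8 kHz

141.2 kHz mod fs = 35.2 kHz.
35.2 kHz > fs/2 = 26.5 kHz, folds to fs − 35.2 kHz = 17.8 kHz.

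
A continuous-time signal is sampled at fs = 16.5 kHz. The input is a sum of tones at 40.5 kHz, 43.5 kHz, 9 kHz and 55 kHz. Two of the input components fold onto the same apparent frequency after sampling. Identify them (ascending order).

9 kHz, 40.5 kHz

fs/2 = 8.25 kHz.
40.5 kHz mod fs = 7.5 kHz.
7.5 kHz ≤ fs/2 = 8.25 kHz, appears at 7.5 kHz.
43.5 kHz mod fs = 10.5 kHz.
10.5 kHz > fs/2 = 8.25 kHz, folds to fs − 10.5 kHz = 6 kHz.
9 kHz > fs/2 = 8.25 kHz, folds to fs − 9 kHz = 7.5 kHz.
55 kHz mod fs = 5.5 kHz.
5.5 kHz ≤ fs/2 = 8.25 kHz, appears at 5.5 kHz.
9 kHz and 40.5 kHz both map to 7.5 kHz.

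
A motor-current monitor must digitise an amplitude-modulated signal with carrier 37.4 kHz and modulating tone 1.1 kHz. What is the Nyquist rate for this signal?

AM sidebands sit at fc ± fm = 36.3 kHz and 38.5 kHz.
Highest-frequency component: 38.5 kHz.
Nyquist rate = 2 × 38.5 kHz = 77 kHz.

77 kHz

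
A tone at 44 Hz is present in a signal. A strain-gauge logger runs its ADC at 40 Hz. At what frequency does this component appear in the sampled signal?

4 Hz

44 Hz mod fs = 4 Hz.
4 Hz ≤ fs/2 = 20 Hz, appears at 4 Hz.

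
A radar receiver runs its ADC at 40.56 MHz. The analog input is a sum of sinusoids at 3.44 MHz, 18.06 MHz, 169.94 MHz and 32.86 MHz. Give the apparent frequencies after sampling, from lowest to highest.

fs/2 = 20.28 MHz.
3.44 MHz ≤ fs/2 = 20.28 MHz, passes unchanged.
18.06 MHz ≤ fs/2 = 20.28 MHz, passes unchanged.
169.94 MHz mod fs = 7.7 MHz.
7.7 MHz ≤ fs/2 = 20.28 MHz, appears at 7.7 MHz.
32.86 MHz > fs/2 = 20.28 MHz, folds to fs − 32.86 MHz = 7.7 MHz.
Distinct values: {3.44 MHz, 7.7 MHz, 18.06 MHz}.

3.44 MHz, 7.7 MHz, 18.06 MHz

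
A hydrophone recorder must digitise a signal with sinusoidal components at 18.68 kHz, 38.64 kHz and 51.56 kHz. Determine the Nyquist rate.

Highest-frequency component: 51.56 kHz.
Nyquist rate = 2 × 51.56 kHz = 103.12 kHz.

103.12 kHz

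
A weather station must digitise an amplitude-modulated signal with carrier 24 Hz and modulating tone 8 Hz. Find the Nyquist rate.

AM sidebands sit at fc ± fm = 16 Hz and 32 Hz.
Highest-frequency component: 32 Hz.
Nyquist rate = 2 × 32 Hz = 64 Hz.

64 Hz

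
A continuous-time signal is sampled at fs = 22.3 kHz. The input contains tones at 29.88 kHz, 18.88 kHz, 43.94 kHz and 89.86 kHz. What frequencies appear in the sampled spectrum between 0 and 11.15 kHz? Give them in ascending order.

0.66 kHz, 3.42 kHz, 7.58 kHz

fs/2 = 11.15 kHz.
29.88 kHz mod fs = 7.58 kHz.
7.58 kHz ≤ fs/2 = 11.15 kHz, appears at 7.58 kHz.
18.88 kHz > fs/2 = 11.15 kHz, folds to fs − 18.88 kHz = 3.42 kHz.
43.94 kHz mod fs = 21.64 kHz.
21.64 kHz > fs/2 = 11.15 kHz, folds to fs − 21.64 kHz = 0.66 kHz.
89.86 kHz mod fs = 0.66 kHz.
0.66 kHz ≤ fs/2 = 11.15 kHz, appears at 0.66 kHz.
Distinct values: {0.66 kHz, 3.42 kHz, 7.58 kHz}.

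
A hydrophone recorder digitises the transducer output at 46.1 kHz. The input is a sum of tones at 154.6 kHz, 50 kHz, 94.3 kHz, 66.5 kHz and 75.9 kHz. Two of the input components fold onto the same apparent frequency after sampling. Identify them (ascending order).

fs/2 = 23.05 kHz.
154.6 kHz mod fs = 16.3 kHz.
16.3 kHz ≤ fs/2 = 23.05 kHz, appears at 16.3 kHz.
50 kHz mod fs = 3.9 kHz.
3.9 kHz ≤ fs/2 = 23.05 kHz, appears at 3.9 kHz.
94.3 kHz mod fs = 2.1 kHz.
2.1 kHz ≤ fs/2 = 23.05 kHz, appears at 2.1 kHz.
66.5 kHz mod fs = 20.4 kHz.
20.4 kHz ≤ fs/2 = 23.05 kHz, appears at 20.4 kHz.
75.9 kHz mod fs = 29.8 kHz.
29.8 kHz > fs/2 = 23.05 kHz, folds to fs − 29.8 kHz = 16.3 kHz.
75.9 kHz and 154.6 kHz both map to 16.3 kHz.

75.9 kHz, 154.6 kHz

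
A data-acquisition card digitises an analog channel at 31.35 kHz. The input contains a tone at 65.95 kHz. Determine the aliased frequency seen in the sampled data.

3.25 kHz

65.95 kHz mod fs = 3.25 kHz.
3.25 kHz ≤ fs/2 = 15.675 kHz, appears at 3.25 kHz.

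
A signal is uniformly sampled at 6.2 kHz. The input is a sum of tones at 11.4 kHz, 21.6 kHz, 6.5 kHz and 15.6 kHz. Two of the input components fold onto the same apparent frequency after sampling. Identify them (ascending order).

fs/2 = 3.1 kHz.
11.4 kHz mod fs = 5.2 kHz.
5.2 kHz > fs/2 = 3.1 kHz, folds to fs − 5.2 kHz = 1 kHz.
21.6 kHz mod fs = 3 kHz.
3 kHz ≤ fs/2 = 3.1 kHz, appears at 3 kHz.
6.5 kHz mod fs = 0.3 kHz.
0.3 kHz ≤ fs/2 = 3.1 kHz, appears at 0.3 kHz.
15.6 kHz mod fs = 3.2 kHz.
3.2 kHz > fs/2 = 3.1 kHz, folds to fs − 3.2 kHz = 3 kHz.
15.6 kHz and 21.6 kHz both map to 3 kHz.

15.6 kHz, 21.6 kHz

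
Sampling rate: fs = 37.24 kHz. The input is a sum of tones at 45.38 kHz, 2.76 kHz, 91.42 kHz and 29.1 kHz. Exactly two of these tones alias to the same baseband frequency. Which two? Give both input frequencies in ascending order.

fs/2 = 18.62 kHz.
45.38 kHz mod fs = 8.14 kHz.
8.14 kHz ≤ fs/2 = 18.62 kHz, appears at 8.14 kHz.
2.76 kHz ≤ fs/2 = 18.62 kHz, passes unchanged.
91.42 kHz mod fs = 16.94 kHz.
16.94 kHz ≤ fs/2 = 18.62 kHz, appears at 16.94 kHz.
29.1 kHz > fs/2 = 18.62 kHz, folds to fs − 29.1 kHz = 8.14 kHz.
29.1 kHz and 45.38 kHz both map to 8.14 kHz.

29.1 kHz, 45.38 kHz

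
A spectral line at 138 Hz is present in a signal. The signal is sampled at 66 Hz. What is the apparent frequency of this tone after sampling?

138 Hz mod fs = 6 Hz.
6 Hz ≤ fs/2 = 33 Hz, appears at 6 Hz.

6 Hz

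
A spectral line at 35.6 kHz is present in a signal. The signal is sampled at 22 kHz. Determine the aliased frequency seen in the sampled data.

8.4 kHz

35.6 kHz mod fs = 13.6 kHz.
13.6 kHz > fs/2 = 11 kHz, folds to fs − 13.6 kHz = 8.4 kHz.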